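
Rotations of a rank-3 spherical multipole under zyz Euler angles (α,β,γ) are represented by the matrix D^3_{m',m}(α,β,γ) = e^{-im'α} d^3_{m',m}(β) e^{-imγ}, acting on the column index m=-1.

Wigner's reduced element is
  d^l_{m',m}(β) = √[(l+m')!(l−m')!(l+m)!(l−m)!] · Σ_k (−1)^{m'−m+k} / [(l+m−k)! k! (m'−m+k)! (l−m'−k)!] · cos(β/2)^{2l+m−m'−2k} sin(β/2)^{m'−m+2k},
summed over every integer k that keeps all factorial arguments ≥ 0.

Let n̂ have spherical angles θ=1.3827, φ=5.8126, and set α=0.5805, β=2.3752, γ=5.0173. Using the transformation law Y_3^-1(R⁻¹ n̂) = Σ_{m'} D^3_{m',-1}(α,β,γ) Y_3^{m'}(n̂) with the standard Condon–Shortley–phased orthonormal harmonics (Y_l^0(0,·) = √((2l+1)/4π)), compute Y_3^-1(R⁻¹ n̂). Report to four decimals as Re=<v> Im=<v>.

Re=-0.1713 Im=-0.1831

Need the full column D^3_{m',-1} for m'=−3..3 at α=0.5805, β=2.3752, γ=5.0173.
cos(β/2)=0.373887, sin(β/2)=0.927474
d^3_{-3,-1}: single k=2 term ⇒ +0.065104;  D = +0.057879+0.029810i
d^3_{-2,-1}: k∈[1..2] ⇒ +0.021429 -0.263728 = -0.242299;  D = -0.240967+0.025367i
d^3_{-1,-1}: k∈[0..2] ⇒ +0.002732 -0.134479 +0.620639 = +0.488892;  D = +0.378488-0.309455i
d^3_{0,-1}: k∈[0..2] ⇒ -0.023474 +0.433349 -0.888874 = -0.478999;  D = -0.143800+0.456905i
d^3_{1,-1}: k∈[0..2] ⇒ +0.100859 -0.827519 +0.636519 = -0.090141;  D = +0.024529+0.086739i
d^3_{2,-1}: k∈[0..1] ⇒ -0.263728 +0.811427 = +0.547699;  D = -0.413669-0.358960i
d^3_{3,-1}: single k=0 term ⇒ +0.400621;  D = -0.397018-0.053605i
Y_3^{m'}(θ=1.3827,φ=5.8126) and Σ D·Y over m':
  (+0.0579+0.0298i)·(+0.0626+0.3905i)  (-0.2410+0.0254i)·(+0.1086+0.1491i)  (+0.3785-0.3095i)·(-0.2335-0.1188i)  (-0.1438+0.4569i)·(-0.1971+0.0000i)  (+0.0245+0.0867i)·(+0.2335-0.1188i)  (-0.4137-0.3590i)·(+0.1086-0.1491i)  (-0.3970-0.0536i)·(-0.0626+0.3905i)
Y_3^-1(R⁻¹ n̂) = -0.171343-0.183141i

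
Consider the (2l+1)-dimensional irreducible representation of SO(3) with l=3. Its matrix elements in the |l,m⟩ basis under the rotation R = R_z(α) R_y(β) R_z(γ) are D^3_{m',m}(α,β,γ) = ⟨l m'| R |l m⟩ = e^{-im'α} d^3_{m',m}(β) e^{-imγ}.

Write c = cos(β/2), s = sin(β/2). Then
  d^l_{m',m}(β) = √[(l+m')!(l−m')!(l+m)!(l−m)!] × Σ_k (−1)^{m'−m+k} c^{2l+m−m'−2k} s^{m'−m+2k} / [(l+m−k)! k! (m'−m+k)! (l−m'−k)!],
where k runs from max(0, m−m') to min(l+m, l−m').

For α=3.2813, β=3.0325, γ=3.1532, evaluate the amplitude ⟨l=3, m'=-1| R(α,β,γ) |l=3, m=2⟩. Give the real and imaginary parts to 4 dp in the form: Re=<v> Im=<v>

Re=0.1690 Im=0.0198

Split into d^3_{-1,2}(β=3.0325) × two z-phases.
With c≡cos(β/2)=0.054519 and s≡sin(β/2)=0.998513, N=[2·24·120·1]^{1/2}=75.894664
Admissible k: 3..4 (factorial args all ≥0)
  k=3: (−1)^0·75.8947/(12)·0.0545^3·0.9985^3 = +0.001020
  k=4: (−1)^1·75.8947/(24)·0.0545^1·0.9985^5 = -0.171127
d^3_{-1,2}(3.0325) = +0.001020 -0.171127 = -0.170107
Phases: e^{-i·(-1)·3.2813}=-0.990257-0.139253i, e^{-i·(2)·3.1532}=+0.999731-0.023213i ⇒ D=+0.168954+0.019771i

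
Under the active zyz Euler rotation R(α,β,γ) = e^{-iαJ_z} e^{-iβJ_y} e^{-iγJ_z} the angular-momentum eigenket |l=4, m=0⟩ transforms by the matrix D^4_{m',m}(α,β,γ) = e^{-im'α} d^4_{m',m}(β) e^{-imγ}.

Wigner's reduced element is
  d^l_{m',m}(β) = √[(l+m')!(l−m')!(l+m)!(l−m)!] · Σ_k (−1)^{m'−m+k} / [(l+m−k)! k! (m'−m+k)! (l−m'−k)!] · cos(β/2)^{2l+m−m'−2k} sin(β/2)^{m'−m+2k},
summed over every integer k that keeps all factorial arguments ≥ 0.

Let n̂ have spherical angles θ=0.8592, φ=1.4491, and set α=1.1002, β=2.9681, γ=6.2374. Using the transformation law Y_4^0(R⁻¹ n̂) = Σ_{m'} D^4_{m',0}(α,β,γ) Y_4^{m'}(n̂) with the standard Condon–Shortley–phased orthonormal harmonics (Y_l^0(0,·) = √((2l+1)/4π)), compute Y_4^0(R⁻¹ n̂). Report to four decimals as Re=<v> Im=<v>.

Re=-0.2705 Im=0.0000

Need the full column D^4_{m',0} for m'=−4..4 at α=1.1002, β=2.9681, γ=6.2374.
cos(β/2)=0.086638, sin(β/2)=0.996240
d^4_{-4,0}: single k=4 term ⇒ +0.000464;  D = -0.000142-0.000442i
d^4_{-3,0}: k∈[3..4] ⇒ +0.000057 -0.007551 = -0.007494;  D = +0.007399+0.001187i
d^4_{-2,0}: k∈[2..4] ⇒ +0.000004 -0.001404 +0.069617 = +0.068217;  D = -0.040168+0.055137i
d^4_{-1,0}: k∈[1..4] ⇒ +0.000000 -0.000130 +0.017124 -0.377371 = -0.360377;  D = -0.163401-0.321203i
d^4_{0,0}: k∈[0..4] ⇒ +0.000000 -0.000007 +0.001998 -0.117413 +0.970312 = +0.854890;  D = +0.854890+0.000000i
d^4_{1,0}: k∈[0..3] ⇒ -0.000000 +0.000130 -0.017124 +0.377371 = +0.360377;  D = +0.163401-0.321203i
d^4_{2,0}: k∈[0..2] ⇒ +0.000004 -0.001404 +0.069617 = +0.068217;  D = -0.040168-0.055137i
d^4_{3,0}: k∈[0..1] ⇒ -0.000057 +0.007551 = +0.007494;  D = -0.007399+0.001187i
d^4_{4,0}: single k=0 term ⇒ +0.000464;  D = -0.000142+0.000442i
Y_4^{m'}(θ=0.8592,φ=1.4491) and Σ D·Y over m':
  (-0.0001-0.0004i)·(+0.1287+0.0681i)  (+0.0074+0.0012i)·(-0.1268+0.3316i)  (-0.0402+0.0551i)·(-0.3697-0.0918i)  (-0.1634-0.3212i)·(-0.0004+0.0034i)  (+0.8549+0.0000i)·(-0.3627+0.0000i)  (+0.1634-0.3212i)·(+0.0004+0.0034i)  (-0.0402-0.0551i)·(-0.3697+0.0918i)  (-0.0074+0.0012i)·(+0.1268+0.3316i)  (-0.0001+0.0004i)·(+0.1287-0.0681i)
Y_4^0(R⁻¹ n̂) = -0.270532+0.000000i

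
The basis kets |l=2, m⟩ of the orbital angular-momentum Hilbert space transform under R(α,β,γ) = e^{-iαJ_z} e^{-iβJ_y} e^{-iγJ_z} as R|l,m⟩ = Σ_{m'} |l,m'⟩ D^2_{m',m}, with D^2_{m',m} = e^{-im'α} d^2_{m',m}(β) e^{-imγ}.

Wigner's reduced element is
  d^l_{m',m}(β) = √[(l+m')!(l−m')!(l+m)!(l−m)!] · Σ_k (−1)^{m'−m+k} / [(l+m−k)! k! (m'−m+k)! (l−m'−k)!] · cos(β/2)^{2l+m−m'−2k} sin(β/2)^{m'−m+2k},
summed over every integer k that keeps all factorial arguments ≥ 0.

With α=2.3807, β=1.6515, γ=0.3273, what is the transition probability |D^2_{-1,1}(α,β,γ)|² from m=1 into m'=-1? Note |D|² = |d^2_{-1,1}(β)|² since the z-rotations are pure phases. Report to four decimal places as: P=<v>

P=0.2054

Split into d^2_{-1,1}(β=1.6515) × two z-phases.
c=cos(1.6515/2)=0.678006, s=sin(1.6515/2)=0.735056; N=√[1·6·6·1]=6.000000
k: max(0,(1)−(-1))=2 … min(2+(1),2−(-1))=3
  k=2: (−1)^0·6.0000/(2)·0.6780^2·0.7351^2 = +0.745126
  k=3: (−1)^1·6.0000/(6)·0.6780^0·0.7351^4 = -0.291933
d^2_{-1,1}(1.6515) = +0.745126 -0.291933 = +0.453193
|D^2_{-1,1}|² = |d^2_{-1,1}(β)|² = (+0.453193)² = 0.205384 (the z-rotation phases have unit modulus)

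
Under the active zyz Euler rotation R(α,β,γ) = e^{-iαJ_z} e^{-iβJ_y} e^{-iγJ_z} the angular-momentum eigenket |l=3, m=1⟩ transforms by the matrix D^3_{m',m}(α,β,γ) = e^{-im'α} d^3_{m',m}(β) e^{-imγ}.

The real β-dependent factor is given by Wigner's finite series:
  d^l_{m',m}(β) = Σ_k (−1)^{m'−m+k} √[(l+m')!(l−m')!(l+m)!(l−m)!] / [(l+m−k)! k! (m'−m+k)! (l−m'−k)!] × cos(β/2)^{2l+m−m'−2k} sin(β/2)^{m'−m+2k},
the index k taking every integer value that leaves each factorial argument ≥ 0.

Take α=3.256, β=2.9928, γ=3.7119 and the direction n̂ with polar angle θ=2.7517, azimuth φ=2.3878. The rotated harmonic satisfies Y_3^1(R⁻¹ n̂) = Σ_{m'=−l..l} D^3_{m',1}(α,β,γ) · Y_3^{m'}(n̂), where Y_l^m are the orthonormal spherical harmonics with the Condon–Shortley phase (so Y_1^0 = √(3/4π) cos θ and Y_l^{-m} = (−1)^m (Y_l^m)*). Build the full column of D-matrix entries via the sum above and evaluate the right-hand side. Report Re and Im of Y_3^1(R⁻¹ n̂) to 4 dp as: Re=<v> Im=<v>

Re=-0.2797 Im=-0.2130

Need the full column D^3_{m',1} for m'=−3..3 at α=3.256, β=2.9928, γ=3.7119.
cos(β/2)=0.074328, sin(β/2)=0.997234
d^3_{-3,1}: single k=4 term ⇒ +0.021161;  D = +0.020618-0.004764i
d^3_{-2,1}: k∈[3..4] ⇒ +0.002576 -0.231812 = -0.229236;  D = +0.215999-0.076770i
d^3_{-1,1}: k∈[2..4] ⇒ +0.000182 -0.043710 +0.983518 = +0.939990;  D = +0.843984-0.413850i
d^3_{0,1}: k∈[1..3] ⇒ +0.000008 -0.004232 +0.253937 = +0.249713;  D = -0.210192+0.134818i
d^3_{1,1}: k∈[0..2] ⇒ +0.000000 -0.000243 +0.032782 = +0.032540;  D = +0.025205-0.020580i
d^3_{2,1}: k∈[0..1] ⇒ -0.000007 +0.002576 = +0.002568;  D = -0.001791+0.001841i
d^3_{3,1}: single k=0 term ⇒ +0.000118;  D = +0.000072-0.000093i
Y_3^{m'}(θ=2.7517,φ=2.3878) and Σ D·Y over m':
  (+0.0206-0.0048i)·(+0.0146-0.0177i)  (+0.2160-0.0768i)·(-0.0086-0.1363i)  (+0.8440-0.4138i)·(-0.2935-0.2756i)  (-0.2102+0.1348i)·(-0.4410+0.0000i)  (+0.0252-0.0206i)·(+0.2935-0.2756i)  (-0.0018+0.0018i)·(-0.0086+0.1363i)  (+0.0001-0.0001i)·(-0.0146-0.0177i)
Y_3^1(R⁻¹ n̂) = -0.279712-0.212992i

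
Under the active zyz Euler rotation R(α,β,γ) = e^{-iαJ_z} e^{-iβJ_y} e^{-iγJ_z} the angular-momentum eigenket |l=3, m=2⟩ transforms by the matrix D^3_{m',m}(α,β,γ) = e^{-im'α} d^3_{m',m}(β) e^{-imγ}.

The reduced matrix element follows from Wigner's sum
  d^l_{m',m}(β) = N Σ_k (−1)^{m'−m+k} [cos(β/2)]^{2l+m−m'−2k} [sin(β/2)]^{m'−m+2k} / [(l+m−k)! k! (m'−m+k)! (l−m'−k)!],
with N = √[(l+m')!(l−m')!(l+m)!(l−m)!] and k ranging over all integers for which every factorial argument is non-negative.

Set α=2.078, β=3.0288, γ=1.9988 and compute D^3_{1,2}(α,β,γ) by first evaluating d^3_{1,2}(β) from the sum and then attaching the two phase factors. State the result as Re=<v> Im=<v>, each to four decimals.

Split into d^3_{1,2}(β=3.0288) × two z-phases.
c=cos(3.0288/2)=0.056366, s=sin(3.0288/2)=0.998410; N=√[24·2·120·1]=75.894664
The bounds max(0,m−m')=1 and min(l+m,l−m')=2 give 2 terms
  k=1: (−1)^0·75.8947/(24)·0.0564^5·0.9984^1 = +0.000002
  k=2: (−1)^1·75.8947/(12)·0.0564^3·0.9984^3 = -0.001127
d^3_{1,2}(3.0288) = +0.000002 -0.001127 = -0.001125
D = (-0.485735-0.874106i)·(-0.001125)·(-0.655458+0.755232i) = -0.001101-0.000232i

Re=-0.0011 Im=-0.0002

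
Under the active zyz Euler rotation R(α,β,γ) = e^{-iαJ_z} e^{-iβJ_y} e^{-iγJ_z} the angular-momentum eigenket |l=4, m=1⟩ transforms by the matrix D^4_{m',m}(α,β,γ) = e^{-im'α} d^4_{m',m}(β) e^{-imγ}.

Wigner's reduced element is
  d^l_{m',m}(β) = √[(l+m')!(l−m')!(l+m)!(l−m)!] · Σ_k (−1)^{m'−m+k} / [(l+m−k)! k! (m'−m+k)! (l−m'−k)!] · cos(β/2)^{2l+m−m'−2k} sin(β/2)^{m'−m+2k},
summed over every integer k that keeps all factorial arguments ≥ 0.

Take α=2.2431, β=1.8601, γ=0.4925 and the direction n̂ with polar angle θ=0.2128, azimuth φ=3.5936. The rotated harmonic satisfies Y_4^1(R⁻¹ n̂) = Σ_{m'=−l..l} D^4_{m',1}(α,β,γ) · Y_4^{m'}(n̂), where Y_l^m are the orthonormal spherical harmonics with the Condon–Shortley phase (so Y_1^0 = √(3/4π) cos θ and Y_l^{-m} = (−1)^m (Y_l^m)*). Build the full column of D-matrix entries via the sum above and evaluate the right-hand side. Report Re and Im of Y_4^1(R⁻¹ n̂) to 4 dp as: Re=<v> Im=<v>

Need the full column D^4_{m',1} for m'=−4..4 at α=2.2431, β=1.8601, γ=0.4925.
cos(β/2)=0.597794, sin(β/2)=0.801650
d^4_{-4,1}: single k=5 term ⇒ +0.529264;  D = -0.310065+0.428929i
d^4_{-3,1}: k∈[4..5] ⇒ +0.697692 -0.752803 = -0.055111;  D = -0.055052+0.002555i
d^4_{-2,1}: k∈[3..5] ⇒ +0.556194 -1.500321 +0.539611 = -0.404516;  D = +0.266333+0.304467i
d^4_{-1,1}: k∈[2..5] ⇒ +0.293277 -1.582217 +1.422664 -0.170560 = -0.036835;  D = +0.006588-0.036242i
d^4_{0,1}: k∈[1..4] ⇒ +0.097805 -1.055304 +1.897773 -0.568800 = +0.371473;  D = +0.327325-0.175644i
d^4_{1,1}: k∈[0..3] ⇒ +0.016308 -0.439916 +1.582217 -0.948443 = +0.210167;  D = -0.193082-0.083001i
d^4_{2,1}: k∈[0..2] ⇒ -0.092786 +0.834291 -1.000214 = -0.258708;  D = -0.068085-0.249589i
d^4_{3,1}: k∈[0..1] ⇒ +0.232782 -0.697692 = -0.464910;  D = -0.274718+0.375062i
d^4_{4,1}: single k=0 term ⇒ -0.294310;  D = +0.294073-0.011805i
Y_4^{m'}(θ=0.2128,φ=3.5936) and Σ D·Y over m':
  (-0.3101+0.4289i)·(-0.0002-0.0009i)  (-0.0551+0.0026i)·(-0.0025+0.0113i)  (+0.2663+0.3045i)·(+0.0525-0.0667i)  (+0.0066-0.0362i)·(-0.3240+0.1573i)  (+0.3273-0.1756i)·(+0.6649+0.0000i)  (-0.1931-0.0830i)·(+0.3240+0.1573i)  (-0.0681-0.2496i)·(+0.0525+0.0667i)  (-0.2747+0.3751i)·(+0.0025+0.0113i)  (+0.2941-0.0118i)·(-0.0002+0.0009i)
Y_4^1(R⁻¹ n̂) = +0.214655-0.183063i

Re=0.2147 Im=-0.1831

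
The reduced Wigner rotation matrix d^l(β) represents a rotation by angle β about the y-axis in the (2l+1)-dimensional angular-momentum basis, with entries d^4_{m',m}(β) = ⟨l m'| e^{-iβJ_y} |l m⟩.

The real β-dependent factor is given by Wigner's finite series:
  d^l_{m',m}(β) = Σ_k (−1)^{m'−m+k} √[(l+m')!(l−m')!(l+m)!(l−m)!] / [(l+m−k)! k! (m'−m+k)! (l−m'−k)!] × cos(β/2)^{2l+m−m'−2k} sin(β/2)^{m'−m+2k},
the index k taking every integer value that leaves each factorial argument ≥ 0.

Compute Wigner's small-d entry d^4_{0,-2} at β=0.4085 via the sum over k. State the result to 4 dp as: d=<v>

d=0.3053

d^4_{0,-2}(β=0.4085) via Wigner's sum:
Half-angle: c=0.979213, s=0.202833. N=√(24·24·2·720)=910.735966
Admissible k: 0..2 (factorial args all ≥0)
  k=0: (−1)^2·910.7360/(96)·0.9792^6·0.2028^2 = +0.344082
  k=1: (−1)^3·910.7360/(36)·0.9792^4·0.2028^4 = -0.039369
  k=2: (−1)^4·910.7360/(96)·0.9792^2·0.2028^6 = +0.000633
d^4_{0,-2}(0.4085) = +0.344082 -0.039369 +0.000633 = +0.305346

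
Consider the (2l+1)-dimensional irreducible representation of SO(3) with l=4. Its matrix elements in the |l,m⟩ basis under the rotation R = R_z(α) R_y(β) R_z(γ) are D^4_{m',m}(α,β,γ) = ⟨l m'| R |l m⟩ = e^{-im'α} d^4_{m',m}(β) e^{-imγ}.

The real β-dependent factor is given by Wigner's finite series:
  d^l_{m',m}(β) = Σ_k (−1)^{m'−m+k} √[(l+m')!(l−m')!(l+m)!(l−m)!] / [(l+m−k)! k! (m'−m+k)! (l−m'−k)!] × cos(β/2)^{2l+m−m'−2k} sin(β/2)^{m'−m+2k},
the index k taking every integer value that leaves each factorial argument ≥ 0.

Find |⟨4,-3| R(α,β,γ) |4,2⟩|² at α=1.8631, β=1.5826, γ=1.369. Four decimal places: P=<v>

Split into d^4_{-3,2}(β=1.5826) × two z-phases.
c=cos(1.5826/2)=0.702921, s=sin(1.5826/2)=0.711268; N=√[1·5040·720·2]=2693.993318
k: max(0,(2)−(-3))=5 … min(4+(2),4−(-3))=6
  k=5: (−1)^0·2693.9933/(240)·0.7029^3·0.7113^5 = +0.709693
  k=6: (−1)^1·2693.9933/(720)·0.7029^1·0.7113^7 = -0.242216
d^4_{-3,2}(1.5826) = +0.709693 -0.242216 = +0.467478
|D^4_{-3,2}|² = |d^4_{-3,2}(β)|² = (+0.467478)² = 0.218535 (the z-rotation phases have unit modulus)

P=0.2185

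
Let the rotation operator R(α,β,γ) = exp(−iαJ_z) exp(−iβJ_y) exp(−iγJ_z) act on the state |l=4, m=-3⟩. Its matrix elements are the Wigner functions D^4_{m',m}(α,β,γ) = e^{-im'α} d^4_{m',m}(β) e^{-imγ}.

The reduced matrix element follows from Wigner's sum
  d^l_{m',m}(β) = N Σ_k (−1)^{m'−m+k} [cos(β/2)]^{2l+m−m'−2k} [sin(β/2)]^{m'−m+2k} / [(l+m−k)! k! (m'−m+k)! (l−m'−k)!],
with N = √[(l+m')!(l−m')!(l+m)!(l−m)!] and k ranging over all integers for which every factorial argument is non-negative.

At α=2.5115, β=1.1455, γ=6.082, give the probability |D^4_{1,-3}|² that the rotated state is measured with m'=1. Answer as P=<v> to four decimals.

Split into d^4_{1,-3}(β=1.1455) × two z-phases.
With c≡cos(β/2)=0.840414 and s≡sin(β/2)=0.541945, N=[120·6·1·5040]^{1/2}=1904.940944
Admissible k: 0..1 (factorial args all ≥0)
  k=0: (−1)^4·1904.9409/(144)·0.8404^4·0.5419^4 = +0.569263
  k=1: (−1)^5·1904.9409/(240)·0.8404^2·0.5419^6 = -0.142033
d^4_{1,-3}(1.1455) = +0.569263 -0.142033 = +0.427231
|D^4_{1,-3}|² = |d^4_{1,-3}(β)|² = (+0.427231)² = 0.182526 (the z-rotation phases have unit modulus)

P=0.1825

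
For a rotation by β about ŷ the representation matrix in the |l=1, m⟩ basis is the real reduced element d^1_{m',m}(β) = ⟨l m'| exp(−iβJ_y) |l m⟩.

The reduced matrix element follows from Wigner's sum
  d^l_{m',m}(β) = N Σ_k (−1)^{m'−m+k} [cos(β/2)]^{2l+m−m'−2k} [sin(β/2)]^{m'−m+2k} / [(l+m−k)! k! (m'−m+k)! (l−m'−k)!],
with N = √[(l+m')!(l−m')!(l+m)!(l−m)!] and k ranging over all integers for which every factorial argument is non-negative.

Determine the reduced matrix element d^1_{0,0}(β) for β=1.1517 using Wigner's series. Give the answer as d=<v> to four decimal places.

d=0.4069

d^1_{0,0}(β=1.1517) via Wigner's sum:
With c≡cos(β/2)=0.838730 and s≡sin(β/2)=0.544548, N=[1·1·1·1]^{1/2}=1.000000
The bounds max(0,m−m')=0 and min(l+m,l−m')=1 give 2 terms
  k=0: (−1)^0·1.0000/(1)·0.8387^2·0.5445^0 = +0.703468
  k=1: (−1)^1·1.0000/(1)·0.8387^0·0.5445^2 = -0.296532
d^1_{0,0}(1.1517) = +0.703468 -0.296532 = +0.406935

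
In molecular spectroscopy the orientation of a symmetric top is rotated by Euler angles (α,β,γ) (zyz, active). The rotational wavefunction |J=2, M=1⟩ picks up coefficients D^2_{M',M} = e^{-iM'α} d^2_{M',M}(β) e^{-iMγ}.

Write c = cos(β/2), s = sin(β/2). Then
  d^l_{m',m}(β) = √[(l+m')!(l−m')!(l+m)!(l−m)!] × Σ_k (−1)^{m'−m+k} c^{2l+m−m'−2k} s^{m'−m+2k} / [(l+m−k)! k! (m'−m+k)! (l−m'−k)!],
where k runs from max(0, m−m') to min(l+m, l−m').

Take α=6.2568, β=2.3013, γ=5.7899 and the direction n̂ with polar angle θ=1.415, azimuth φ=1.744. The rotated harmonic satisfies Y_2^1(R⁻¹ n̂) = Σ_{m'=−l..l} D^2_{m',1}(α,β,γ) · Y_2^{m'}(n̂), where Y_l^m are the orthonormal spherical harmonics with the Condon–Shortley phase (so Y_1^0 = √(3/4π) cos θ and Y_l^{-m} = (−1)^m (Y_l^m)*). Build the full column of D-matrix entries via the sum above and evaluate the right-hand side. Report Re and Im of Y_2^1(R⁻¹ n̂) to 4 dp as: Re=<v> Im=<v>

Re=-0.0858 Im=0.1657

Need the full column D^2_{m',1} for m'=−2..2 at α=6.2568, β=2.3013, γ=5.7899.
cos(β/2)=0.407894, sin(β/2)=0.913029
d^2_{-2,1}: single k=3 term ⇒ +0.620914;  D = +0.561637+0.264761i
d^2_{-1,1}: k∈[2..3] ⇒ +0.416088 -0.694926 = -0.278838;  D = -0.248994-0.125511i
d^2_{0,1}: k∈[1..2] ⇒ +0.151776 -0.760461 = -0.608685;  D = -0.536119-0.288226i
d^2_{1,1}: k∈[0..1] ⇒ +0.027681 -0.416088 = -0.388407;  D = -0.337130-0.192881i
d^2_{2,1}: single k=0 term ⇒ -0.123924;  D = -0.105903-0.064357i
Y_2^{m'}(θ=1.415,φ=1.744) and Σ D·Y over m':
  (+0.5616+0.2648i)·(-0.3546+0.1280i)  (-0.2490-0.1255i)·(-0.0204-0.1167i)  (-0.5361-0.2882i)·(-0.2926+0.0000i)  (-0.3371-0.1929i)·(+0.0204-0.1167i)  (-0.1059-0.0644i)·(-0.3546-0.1280i)
Y_2^1(R⁻¹ n̂) = -0.085783+0.165714i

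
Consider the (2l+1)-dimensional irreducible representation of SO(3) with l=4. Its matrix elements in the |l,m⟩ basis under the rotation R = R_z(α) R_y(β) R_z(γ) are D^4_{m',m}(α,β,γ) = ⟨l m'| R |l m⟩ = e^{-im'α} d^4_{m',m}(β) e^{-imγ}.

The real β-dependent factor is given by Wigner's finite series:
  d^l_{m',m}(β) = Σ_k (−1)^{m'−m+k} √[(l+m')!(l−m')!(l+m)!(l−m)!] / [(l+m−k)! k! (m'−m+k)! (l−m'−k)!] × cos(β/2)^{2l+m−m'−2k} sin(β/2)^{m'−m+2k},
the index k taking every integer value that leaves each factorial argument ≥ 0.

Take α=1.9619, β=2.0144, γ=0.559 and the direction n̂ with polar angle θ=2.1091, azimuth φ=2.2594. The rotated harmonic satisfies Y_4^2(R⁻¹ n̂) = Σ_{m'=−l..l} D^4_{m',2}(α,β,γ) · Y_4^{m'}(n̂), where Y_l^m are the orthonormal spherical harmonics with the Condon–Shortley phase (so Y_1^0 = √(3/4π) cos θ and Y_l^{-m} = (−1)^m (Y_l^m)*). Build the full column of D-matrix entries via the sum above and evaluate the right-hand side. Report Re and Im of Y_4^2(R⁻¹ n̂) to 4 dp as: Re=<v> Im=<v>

Re=0.0508 Im=0.1287

Need the full column D^4_{m',2} for m'=−4..4 at α=1.9619, β=2.0144, γ=0.559.
cos(β/2)=0.534230, sin(β/2)=0.845339
d^4_{-4,2}: single k=6 term ⇒ +0.551089;  D = +0.497083+0.237924i
d^4_{-3,2}: k∈[5..6] ⇒ +0.738797 -0.616609 = +0.122188;  D = +0.006755-0.122001i
d^4_{-2,2}: k∈[4..6] ⇒ +0.623918 -1.249752 +0.260765 = -0.365069;  D = +0.344680-0.120297i
d^4_{-1,2}: k∈[3..5] ⇒ +0.371748 -1.396194 +0.699168 = -0.325278;  D = -0.216165-0.243061i
d^4_{0,2}: k∈[2..4] ⇒ +0.157598 -1.052269 +0.988016 = +0.093346;  D = +0.040837-0.083939i
d^4_{1,2}: k∈[1..3] ⇒ +0.044541 -0.557622 +0.930796 = +0.417716;  D = -0.416921-0.025754i
d^4_{2,2}: k∈[0..2] ⇒ +0.006635 -0.199348 +0.623918 = +0.431205;  D = +0.139489+0.408021i
d^4_{3,2}: k∈[0..1] ⇒ -0.039282 +0.295066 = +0.255784;  D = +0.192213-0.168759i
d^4_{4,2}: single k=0 term ⇒ +0.087904;  D = -0.078799-0.038960i
Y_4^{m'}(θ=2.1091,φ=2.2594) and Σ D·Y over m':
  (+0.4971+0.2379i)·(-0.2227-0.0908i)  (+0.0068-0.1220i)·(-0.3574+0.1929i)  (+0.3447-0.1203i)·(-0.0398+0.2032i)  (-0.2162-0.2431i)·(-0.1535-0.1865i)  (+0.0408-0.0839i)·(-0.2610+0.0000i)  (-0.4169-0.0258i)·(+0.1535-0.1865i)  (+0.1395+0.4080i)·(-0.0398-0.2032i)  (+0.1922-0.1688i)·(+0.3574+0.1929i)  (-0.0788-0.0390i)·(-0.2227+0.0908i)
Y_4^2(R⁻¹ n̂) = +0.050843+0.128686i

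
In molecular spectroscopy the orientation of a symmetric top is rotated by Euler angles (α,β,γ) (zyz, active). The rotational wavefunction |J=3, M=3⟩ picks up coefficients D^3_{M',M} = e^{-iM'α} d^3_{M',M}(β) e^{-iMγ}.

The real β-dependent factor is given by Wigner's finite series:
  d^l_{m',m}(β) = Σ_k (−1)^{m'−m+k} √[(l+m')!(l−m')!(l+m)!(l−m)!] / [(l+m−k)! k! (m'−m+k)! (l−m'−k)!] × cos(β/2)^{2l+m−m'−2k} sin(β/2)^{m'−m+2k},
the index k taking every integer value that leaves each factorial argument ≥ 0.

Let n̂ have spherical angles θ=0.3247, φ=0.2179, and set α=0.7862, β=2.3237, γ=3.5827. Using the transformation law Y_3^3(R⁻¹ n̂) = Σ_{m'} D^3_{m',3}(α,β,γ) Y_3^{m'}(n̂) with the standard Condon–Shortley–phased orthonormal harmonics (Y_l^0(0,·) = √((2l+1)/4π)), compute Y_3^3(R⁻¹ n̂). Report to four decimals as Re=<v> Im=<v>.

Need the full column D^3_{m',3} for m'=−3..3 at α=0.7862, β=2.3237, γ=3.5827.
cos(β/2)=0.397643, sin(β/2)=0.917540
d^3_{-3,3}: single k=6 term ⇒ +0.596693;  D = -0.304485-0.513159i
d^3_{-2,3}: single k=5 term ⇒ +0.633424;  D = -0.613877-0.156146i
d^3_{-1,3}: single k=4 term ⇒ +0.434043;  D = -0.372923+0.222085i
d^3_{0,3}: single k=3 term ⇒ +0.217205;  D = -0.053206+0.210588i
d^3_{1,3}: single k=2 term ⇒ +0.081521;  D = +0.041824+0.069974i
d^3_{2,3}: single k=1 term ⇒ +0.022344;  D = +0.021672+0.005439i
d^3_{3,3}: single k=0 term ⇒ +0.003953;  D = +0.003390-0.002034i
Y_3^{m'}(θ=0.3247,φ=0.2179) and Σ D·Y over m':
  (-0.3045-0.5132i)·(+0.0108-0.0082i)  (-0.6139-0.1561i)·(+0.0894-0.0416i)  (-0.3729+0.2221i)·(+0.3514-0.0778i)  (-0.0532+0.2106i)·(+0.5274+0.0000i)  (+0.0418+0.0700i)·(-0.3514-0.0778i)  (+0.0217+0.0054i)·(+0.0894+0.0416i)  (+0.0034-0.0020i)·(-0.0108-0.0082i)
Y_3^3(R⁻¹ n̂) = -0.218290+0.200242i

Re=-0.2183 Im=0.2002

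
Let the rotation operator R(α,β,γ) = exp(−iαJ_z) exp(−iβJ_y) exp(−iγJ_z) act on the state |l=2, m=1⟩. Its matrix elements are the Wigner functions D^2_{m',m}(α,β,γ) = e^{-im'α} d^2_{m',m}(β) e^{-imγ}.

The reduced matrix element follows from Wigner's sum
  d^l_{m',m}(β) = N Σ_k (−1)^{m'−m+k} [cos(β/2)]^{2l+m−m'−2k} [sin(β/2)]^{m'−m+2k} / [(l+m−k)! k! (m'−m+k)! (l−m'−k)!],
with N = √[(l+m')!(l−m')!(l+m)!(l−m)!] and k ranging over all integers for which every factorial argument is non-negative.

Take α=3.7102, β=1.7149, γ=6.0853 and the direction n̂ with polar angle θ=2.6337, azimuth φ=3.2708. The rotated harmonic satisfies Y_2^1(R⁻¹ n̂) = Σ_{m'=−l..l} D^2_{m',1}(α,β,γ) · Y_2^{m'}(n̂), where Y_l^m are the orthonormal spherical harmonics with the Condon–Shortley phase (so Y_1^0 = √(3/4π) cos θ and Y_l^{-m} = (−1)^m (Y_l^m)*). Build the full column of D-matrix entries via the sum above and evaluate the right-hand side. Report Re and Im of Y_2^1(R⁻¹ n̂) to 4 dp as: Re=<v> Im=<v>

Need the full column D^2_{m',1} for m'=−2..2 at α=3.7102, β=1.7149, γ=6.0853.
cos(β/2)=0.654368, sin(β/2)=0.756176
d^2_{-2,1}: single k=3 term ⇒ +0.565876;  D = +0.132143+0.550231i
d^2_{-1,1}: k∈[2..3] ⇒ +0.734533 -0.326958 = +0.407575;  D = -0.293596-0.282699i
d^2_{0,1}: k∈[1..2] ⇒ +0.518997 -0.693054 = -0.174057;  D = -0.170660-0.034219i
d^2_{1,1}: k∈[0..1] ⇒ +0.183353 -0.734533 = -0.551180;  D = +0.513736-0.199686i
d^2_{2,1}: single k=0 term ⇒ -0.423759;  D = -0.250157+0.342042i
Y_2^{m'}(θ=2.6337,φ=3.2708) and Σ D·Y over m':
  (+0.1321+0.5502i)·(+0.0883-0.0233i)  (-0.2936-0.2827i)·(+0.3256-0.0423i)  (-0.1707-0.0342i)·(+0.4070+0.0000i)  (+0.5137-0.1997i)·(-0.3256-0.0423i)  (-0.2502+0.3420i)·(+0.0883+0.0233i)
Y_2^1(R⁻¹ n̂) = -0.358257+0.019624i

Re=-0.3583 Im=0.0196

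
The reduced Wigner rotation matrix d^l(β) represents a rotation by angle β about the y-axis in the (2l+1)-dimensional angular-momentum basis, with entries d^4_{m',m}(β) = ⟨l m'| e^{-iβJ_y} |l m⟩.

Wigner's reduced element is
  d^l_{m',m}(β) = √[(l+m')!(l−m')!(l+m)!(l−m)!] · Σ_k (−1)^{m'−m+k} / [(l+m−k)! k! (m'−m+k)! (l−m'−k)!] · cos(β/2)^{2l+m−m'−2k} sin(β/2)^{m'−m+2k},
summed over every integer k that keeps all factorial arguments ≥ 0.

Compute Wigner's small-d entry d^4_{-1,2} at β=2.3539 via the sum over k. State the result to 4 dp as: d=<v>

d^4_{-1,2}(β=2.3539) via Wigner's sum:
With c≡cos(β/2)=0.383743 and s≡sin(β/2)=0.923440, N=[6·120·720·2]^{1/2}=1018.233765
The bounds max(0,m−m')=3 and min(l+m,l−m')=5 give 3 terms
  k=3: (−1)^0·1018.2338/(72)·0.3837^5·0.9234^3 = +0.092671
  k=4: (−1)^1·1018.2338/(48)·0.3837^3·0.9234^5 = -0.804954
  k=5: (−1)^2·1018.2338/(240)·0.3837^1·0.9234^7 = +0.932260
d^4_{-1,2}(2.3539) = +0.092671 -0.804954 +0.932260 = +0.219977

d=0.2200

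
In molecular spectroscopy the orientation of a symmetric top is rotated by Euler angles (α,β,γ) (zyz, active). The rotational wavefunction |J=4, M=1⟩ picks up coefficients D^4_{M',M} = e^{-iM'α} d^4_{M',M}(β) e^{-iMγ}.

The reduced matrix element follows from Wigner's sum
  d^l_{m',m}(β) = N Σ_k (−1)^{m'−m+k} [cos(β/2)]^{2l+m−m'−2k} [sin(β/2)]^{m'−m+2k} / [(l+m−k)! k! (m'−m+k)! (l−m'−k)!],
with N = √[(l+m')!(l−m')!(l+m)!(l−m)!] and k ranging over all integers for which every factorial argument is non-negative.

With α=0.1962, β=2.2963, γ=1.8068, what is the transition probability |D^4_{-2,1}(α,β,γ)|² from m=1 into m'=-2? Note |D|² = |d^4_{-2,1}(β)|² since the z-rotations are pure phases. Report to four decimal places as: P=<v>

P=0.0130

First d^4_{-2,1}(β=2.2963), then the phase factors e^{-i(-2)α} and e^{-i(1)γ}:
With c≡cos(β/2)=0.410175 and s≡sin(β/2)=0.912007, N=[2·720·120·6]^{1/2}=1018.233765
Admissible k: 3..5 (factorial args all ≥0)
  k=3: (−1)^0·1018.2338/(72)·0.4102^5·0.9120^3 = +0.124554
  k=4: (−1)^1·1018.2338/(48)·0.4102^3·0.9120^5 = -0.923645
  k=5: (−1)^2·1018.2338/(240)·0.4102^1·0.9120^7 = +0.913255
d^4_{-2,1}(2.2963) = +0.124554 -0.923645 +0.913255 = +0.114164
|D^4_{-2,1}|² = |d^4_{-2,1}(β)|² = (+0.114164)² = 0.013033 (the z-rotation phases have unit modulus)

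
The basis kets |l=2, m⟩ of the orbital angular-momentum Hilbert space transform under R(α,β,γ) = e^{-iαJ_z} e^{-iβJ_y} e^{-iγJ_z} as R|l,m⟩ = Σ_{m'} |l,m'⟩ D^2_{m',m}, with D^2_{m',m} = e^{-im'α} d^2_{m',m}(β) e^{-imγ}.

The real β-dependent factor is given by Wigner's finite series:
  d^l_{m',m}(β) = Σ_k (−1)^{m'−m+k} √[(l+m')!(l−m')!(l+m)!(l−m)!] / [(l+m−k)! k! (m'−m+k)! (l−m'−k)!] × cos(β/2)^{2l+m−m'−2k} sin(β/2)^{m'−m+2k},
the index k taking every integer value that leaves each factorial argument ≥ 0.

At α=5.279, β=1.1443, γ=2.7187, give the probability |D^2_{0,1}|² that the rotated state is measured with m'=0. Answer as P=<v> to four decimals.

First d^2_{0,1}(β=1.1443), then the phase factors e^{-i(0)α} and e^{-i(1)γ}:
With c≡cos(β/2)=0.840739 and s≡sin(β/2)=0.541441, N=[2·2·6·1]^{1/2}=4.898979
k∈{1,2} keeps every argument non-negative
  k=1: (−1)^0·4.8990/(2)·0.8407^3·0.5414^1 = +0.788152
  k=2: (−1)^1·4.8990/(2)·0.8407^1·0.5414^3 = -0.326881
d^2_{0,1}(1.1443) = +0.788152 -0.326881 = +0.461271
|D^2_{0,1}|² = |d^2_{0,1}(β)|² = (+0.461271)² = 0.212771 (the z-rotation phases have unit modulus)

P=0.2128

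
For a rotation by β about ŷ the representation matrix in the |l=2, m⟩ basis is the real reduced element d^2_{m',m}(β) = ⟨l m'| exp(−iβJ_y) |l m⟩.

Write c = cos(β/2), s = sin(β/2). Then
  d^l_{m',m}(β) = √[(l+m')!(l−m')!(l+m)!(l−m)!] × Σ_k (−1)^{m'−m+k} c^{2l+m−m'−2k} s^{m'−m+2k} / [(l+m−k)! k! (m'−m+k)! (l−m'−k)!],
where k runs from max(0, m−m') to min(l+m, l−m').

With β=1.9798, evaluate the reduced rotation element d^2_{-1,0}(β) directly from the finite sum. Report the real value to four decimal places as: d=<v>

d=-0.4469

d^2_{-1,0}(β=1.9798) via Wigner's sum:
Half-angle: c=0.548773, s=0.835971. N=√(1·6·2·2)=4.898979
The bounds max(0,m−m')=1 and min(l+m,l−m')=2 give 2 terms
  k=1: (−1)^0·4.8990/(2)·0.5488^3·0.8360^1 = +0.338412
  k=2: (−1)^1·4.8990/(2)·0.5488^1·0.8360^3 = -0.785313
d^2_{-1,0}(1.9798) = +0.338412 -0.785313 = -0.446900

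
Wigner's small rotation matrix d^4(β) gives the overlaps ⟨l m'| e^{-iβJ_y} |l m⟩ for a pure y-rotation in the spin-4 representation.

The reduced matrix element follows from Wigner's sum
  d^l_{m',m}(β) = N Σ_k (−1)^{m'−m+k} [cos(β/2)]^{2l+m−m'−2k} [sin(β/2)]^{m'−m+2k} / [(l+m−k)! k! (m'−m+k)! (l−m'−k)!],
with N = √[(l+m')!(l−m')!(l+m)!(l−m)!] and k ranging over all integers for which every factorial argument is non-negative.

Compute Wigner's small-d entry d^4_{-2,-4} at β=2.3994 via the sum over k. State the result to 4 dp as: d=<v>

d^4_{-2,-4}(β=2.3994) via Wigner's sum:
c=cos(2.3994/2)=0.362637, s=sin(2.3994/2)=0.931930; N=√[2·720·1·40320]=7619.763776
k∈{0} keeps every argument non-negative
  k=0: (−1)^2·7619.7638/(1440)·0.3626^6·0.9319^2 = +0.010452
d^4_{-2,-4}(2.3994) = +0.010452

d=0.0105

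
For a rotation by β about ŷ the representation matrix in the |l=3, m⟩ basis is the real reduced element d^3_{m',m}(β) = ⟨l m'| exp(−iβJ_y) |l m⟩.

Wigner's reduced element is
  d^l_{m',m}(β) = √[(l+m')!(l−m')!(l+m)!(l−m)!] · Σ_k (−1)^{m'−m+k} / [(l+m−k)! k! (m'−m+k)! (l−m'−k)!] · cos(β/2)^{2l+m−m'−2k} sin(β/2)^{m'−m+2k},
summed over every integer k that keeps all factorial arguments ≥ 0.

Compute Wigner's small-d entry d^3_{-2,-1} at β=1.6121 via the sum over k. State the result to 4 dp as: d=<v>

d^3_{-2,-1}(β=1.6121) via Wigner's sum:
c=cos(1.6121/2)=0.692354, s=sin(1.6121/2)=0.721558; N=√[1·120·2·24]=75.894664
k∈{1,2} keeps every argument non-negative
  k=1: (−1)^0·75.8947/(24)·0.6924^5·0.7216^1 = +0.363005
  k=2: (−1)^1·75.8947/(12)·0.6924^3·0.7216^3 = -0.788548
d^3_{-2,-1}(1.6121) = +0.363005 -0.788548 = -0.425544

d=-0.4255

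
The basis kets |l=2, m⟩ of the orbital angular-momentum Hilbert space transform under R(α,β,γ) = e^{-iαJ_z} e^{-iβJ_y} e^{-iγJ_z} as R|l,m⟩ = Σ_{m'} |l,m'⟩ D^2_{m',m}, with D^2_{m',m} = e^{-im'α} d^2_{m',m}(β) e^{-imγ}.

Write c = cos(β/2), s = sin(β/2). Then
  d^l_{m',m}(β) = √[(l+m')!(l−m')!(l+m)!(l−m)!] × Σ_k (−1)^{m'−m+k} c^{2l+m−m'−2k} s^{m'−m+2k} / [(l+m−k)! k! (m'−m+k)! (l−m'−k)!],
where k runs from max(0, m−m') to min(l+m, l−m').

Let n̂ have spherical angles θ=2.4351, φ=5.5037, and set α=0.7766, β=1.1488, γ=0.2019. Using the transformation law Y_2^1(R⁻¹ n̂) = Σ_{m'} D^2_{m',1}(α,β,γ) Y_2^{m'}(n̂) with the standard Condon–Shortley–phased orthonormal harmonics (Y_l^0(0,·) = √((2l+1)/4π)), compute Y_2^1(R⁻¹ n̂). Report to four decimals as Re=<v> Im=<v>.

Need the full column D^2_{m',1} for m'=−2..2 at α=0.7766, β=1.1488, γ=0.2019.
cos(β/2)=0.839518, sin(β/2)=0.543331
d^2_{-2,1}: single k=3 term ⇒ +0.269311;  D = +0.058639+0.262850i
d^2_{-1,1}: k∈[2..3] ⇒ +0.624182 -0.087148 = +0.537033;  D = +0.450762+0.291922i
d^2_{0,1}: k∈[1..2] ⇒ +0.787465 -0.329837 = +0.457627;  D = +0.448332-0.091768i
d^2_{1,1}: k∈[0..1] ⇒ +0.496731 -0.624182 = -0.127451;  D = -0.071152+0.105741i
d^2_{2,1}: single k=0 term ⇒ -0.642962;  D = +0.117831+0.632073i
Y_2^{m'}(θ=2.4351,φ=5.5037) and Σ D·Y over m':
  (+0.0586+0.2628i)·(+0.0019+0.1628i)  (+0.4508+0.2919i)·(-0.2713-0.2681i)  (+0.4483-0.0918i)·(+0.2320+0.0000i)  (-0.0712+0.1057i)·(+0.2713-0.2681i)  (+0.1178+0.6321i)·(+0.0019-0.1628i)
Y_2^1(R⁻¹ n̂) = +0.129490-0.181513i

Re=0.1295 Im=-0.1815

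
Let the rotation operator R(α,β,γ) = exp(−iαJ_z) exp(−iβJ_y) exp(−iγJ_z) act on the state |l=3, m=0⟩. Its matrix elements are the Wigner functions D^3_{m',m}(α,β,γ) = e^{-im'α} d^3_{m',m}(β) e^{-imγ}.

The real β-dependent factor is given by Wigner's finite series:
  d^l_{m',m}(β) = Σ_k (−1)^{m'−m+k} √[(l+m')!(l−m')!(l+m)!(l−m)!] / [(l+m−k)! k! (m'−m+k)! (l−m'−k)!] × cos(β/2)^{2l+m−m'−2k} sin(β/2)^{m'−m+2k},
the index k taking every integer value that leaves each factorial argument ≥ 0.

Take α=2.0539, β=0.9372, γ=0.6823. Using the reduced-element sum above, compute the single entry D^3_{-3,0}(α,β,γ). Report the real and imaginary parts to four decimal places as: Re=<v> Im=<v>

Re=0.2904 Im=-0.0355

First d^3_{-3,0}(β=0.9372), then the phase factors e^{-i(-3)α} and e^{-i(0)γ}:
Half-angle: c=0.892201, s=0.451638. N=√(1·720·6·6)=160.996894
Admissible k: 3..3 (factorial args all ≥0)
  k=3: (−1)^0·160.9969/(36)·0.8922^3·0.4516^3 = +0.292600
d^3_{-3,0}(0.9372) = +0.292600
Phases: e^{-i·(-3)·2.0539}=+0.992630-0.121187i, e^{-i·(0)·0.6823}=+1.000000+0.000000i ⇒ D=+0.290443-0.035459i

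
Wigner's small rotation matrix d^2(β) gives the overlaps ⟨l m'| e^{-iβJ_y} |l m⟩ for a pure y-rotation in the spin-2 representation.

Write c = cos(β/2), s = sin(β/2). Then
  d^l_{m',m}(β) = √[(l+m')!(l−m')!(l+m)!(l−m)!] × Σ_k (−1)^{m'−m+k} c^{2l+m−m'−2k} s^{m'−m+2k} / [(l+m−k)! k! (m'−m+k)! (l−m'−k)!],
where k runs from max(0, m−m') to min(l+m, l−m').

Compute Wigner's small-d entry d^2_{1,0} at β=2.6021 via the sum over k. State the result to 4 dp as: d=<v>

d=0.5398

d^2_{1,0}(β=2.6021) via Wigner's sum:
c=cos(2.6021/2)=0.266487, s=sin(2.6021/2)=0.963839; N=√[6·1·2·2]=4.898979
k∈{0,1} keeps every argument non-negative
  k=0: (−1)^1·4.8990/(2)·0.2665^3·0.9638^1 = -0.044679
  k=1: (−1)^2·4.8990/(2)·0.2665^1·0.9638^3 = +0.584473
d^2_{1,0}(2.6021) = -0.044679 +0.584473 = +0.539794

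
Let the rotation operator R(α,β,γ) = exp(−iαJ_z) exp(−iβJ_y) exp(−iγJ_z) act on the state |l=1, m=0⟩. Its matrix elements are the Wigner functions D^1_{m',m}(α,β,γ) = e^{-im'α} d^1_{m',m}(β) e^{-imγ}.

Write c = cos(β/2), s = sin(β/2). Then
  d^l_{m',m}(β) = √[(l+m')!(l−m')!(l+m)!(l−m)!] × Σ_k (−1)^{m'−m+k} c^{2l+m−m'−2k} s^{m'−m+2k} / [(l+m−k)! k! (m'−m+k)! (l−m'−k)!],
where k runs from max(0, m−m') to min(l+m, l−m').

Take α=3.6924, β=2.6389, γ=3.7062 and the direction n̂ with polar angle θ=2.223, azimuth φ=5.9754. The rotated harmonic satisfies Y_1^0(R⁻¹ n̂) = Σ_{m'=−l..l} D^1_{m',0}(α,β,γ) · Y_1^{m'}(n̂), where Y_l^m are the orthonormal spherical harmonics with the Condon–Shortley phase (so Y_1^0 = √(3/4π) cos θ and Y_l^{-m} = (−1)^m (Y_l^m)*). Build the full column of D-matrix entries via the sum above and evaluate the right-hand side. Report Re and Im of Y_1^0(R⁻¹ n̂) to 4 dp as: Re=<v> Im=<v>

Re=0.1376 Im=0.0000

Need the full column D^1_{m',0} for m'=−1..1 at α=3.6924, β=2.6389, γ=3.7062.
cos(β/2)=0.248708, sin(β/2)=0.968578
d^1_{-1,0}: single k=1 term ⇒ +0.340675;  D = -0.290290-0.178301i
d^1_{0,0}: k∈[0..1] ⇒ +0.061856 -0.938144 = -0.876288;  D = -0.876288+0.000000i
d^1_{1,0}: single k=0 term ⇒ -0.340675;  D = +0.290290-0.178301i
Y_1^{m'}(θ=2.223,φ=5.9754) and Σ D·Y over m':
  (-0.2903-0.1783i)·(+0.2617+0.0832i)  (-0.8763+0.0000i)·(-0.2966+0.0000i)  (+0.2903-0.1783i)·(-0.2617+0.0832i)
Y_1^0(R⁻¹ n̂) = +0.137604+0.000000i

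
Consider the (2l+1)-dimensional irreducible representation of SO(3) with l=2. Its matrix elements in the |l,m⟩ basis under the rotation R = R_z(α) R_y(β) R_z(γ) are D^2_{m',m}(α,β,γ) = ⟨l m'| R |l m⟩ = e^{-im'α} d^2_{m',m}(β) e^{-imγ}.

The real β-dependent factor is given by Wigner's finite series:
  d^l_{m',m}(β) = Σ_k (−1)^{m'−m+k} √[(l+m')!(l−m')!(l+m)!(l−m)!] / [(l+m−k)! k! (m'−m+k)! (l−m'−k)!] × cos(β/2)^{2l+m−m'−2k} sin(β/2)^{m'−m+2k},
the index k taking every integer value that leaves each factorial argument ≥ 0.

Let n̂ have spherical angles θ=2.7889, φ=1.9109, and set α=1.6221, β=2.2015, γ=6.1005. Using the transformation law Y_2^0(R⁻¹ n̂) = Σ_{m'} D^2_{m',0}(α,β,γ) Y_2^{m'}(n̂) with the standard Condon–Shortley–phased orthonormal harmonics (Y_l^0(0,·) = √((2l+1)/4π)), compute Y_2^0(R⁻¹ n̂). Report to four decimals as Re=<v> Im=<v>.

Re=0.3221 Im=0.0000

Need the full column D^2_{m',0} for m'=−2..2 at α=1.6221, β=2.2015, γ=6.1005.
cos(β/2)=0.452928, sin(β/2)=0.891547
d^2_{-2,0}: single k=2 term ⇒ +0.399413;  D = -0.397312-0.040911i
d^2_{-1,0}: k∈[1..2] ⇒ +0.202911 -0.786208 = -0.583297;  D = +0.029912-0.582529i
d^2_{0,0}: k∈[0..2] ⇒ +0.042084 -0.652238 +0.631797 = +0.021642;  D = +0.021642+0.000000i
d^2_{1,0}: k∈[0..1] ⇒ -0.202911 +0.786208 = +0.583297;  D = -0.029912-0.582529i
d^2_{2,0}: single k=0 term ⇒ +0.399413;  D = -0.397312+0.040911i
Y_2^{m'}(θ=2.7889,φ=1.9109) and Σ D·Y over m':
  (-0.3973-0.0409i)·(-0.0358+0.0290i)  (+0.0299-0.5825i)·(+0.0835+0.2361i)  (+0.0216+0.0000i)·(+0.5179+0.0000i)  (-0.0299-0.5825i)·(-0.0835+0.2361i)  (-0.3973+0.0409i)·(-0.0358-0.0290i)
Y_2^0(R⁻¹ n̂) = +0.322107+0.000000i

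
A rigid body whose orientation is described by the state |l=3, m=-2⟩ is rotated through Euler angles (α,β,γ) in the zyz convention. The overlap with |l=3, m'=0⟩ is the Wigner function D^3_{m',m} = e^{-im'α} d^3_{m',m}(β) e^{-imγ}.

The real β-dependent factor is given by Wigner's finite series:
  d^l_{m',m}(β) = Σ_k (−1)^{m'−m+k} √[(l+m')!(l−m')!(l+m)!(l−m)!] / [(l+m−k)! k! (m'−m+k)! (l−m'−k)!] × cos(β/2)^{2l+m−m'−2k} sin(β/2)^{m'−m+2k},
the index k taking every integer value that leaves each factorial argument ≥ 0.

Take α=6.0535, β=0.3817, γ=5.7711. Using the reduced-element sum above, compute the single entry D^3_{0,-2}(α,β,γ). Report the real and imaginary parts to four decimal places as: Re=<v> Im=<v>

Re=0.0917 Im=-0.1506

Split into d^3_{0,-2}(β=0.3817) × two z-phases.
With c≡cos(β/2)=0.981843 and s≡sin(β/2)=0.189694, N=[6·6·1·120]^{1/2}=65.726707
The bounds max(0,m−m')=0 and min(l+m,l−m')=1 give 2 terms
  k=0: (−1)^2·65.7267/(12)·0.9818^4·0.1897^2 = +0.183162
  k=1: (−1)^3·65.7267/(12)·0.9818^2·0.1897^4 = -0.006837
d^3_{0,-2}(0.3817) = +0.183162 -0.006837 = +0.176325
Attach z-rotation phases: D = e^{-i(0)(6.0535)}·(+0.176325)·e^{-i(-2)(5.7711)} = +0.091655-0.150631i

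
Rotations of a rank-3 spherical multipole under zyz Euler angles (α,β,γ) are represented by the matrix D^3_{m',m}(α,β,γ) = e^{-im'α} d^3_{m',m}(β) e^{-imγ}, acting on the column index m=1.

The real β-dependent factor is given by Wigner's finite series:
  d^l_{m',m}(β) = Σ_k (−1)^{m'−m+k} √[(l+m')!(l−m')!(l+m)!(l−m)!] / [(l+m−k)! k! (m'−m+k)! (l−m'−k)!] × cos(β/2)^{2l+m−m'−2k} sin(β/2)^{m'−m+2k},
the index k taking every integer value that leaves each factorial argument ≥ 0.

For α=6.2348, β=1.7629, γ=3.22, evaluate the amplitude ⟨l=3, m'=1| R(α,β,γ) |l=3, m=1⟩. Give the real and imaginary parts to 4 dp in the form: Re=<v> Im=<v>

Re=-0.1472 Im=0.0044

D^3_{1,1}(6.2348,1.7629,3.22) = e^{-i·1·6.2348}·d^3_{1,1}(1.7629)·e^{-i·1·3.22}. Compute d first:
With c≡cos(β/2)=0.636033 and s≡sin(β/2)=0.771662, N=[24·2·24·2]^{1/2}=48.000000
k∈{0,1,2} keeps every argument non-negative
  k=0: (−1)^0·48.0000/(48)·0.6360^6·0.7717^0 = +0.066203
  k=1: (−1)^1·48.0000/(6)·0.6360^4·0.7717^2 = -0.779583
  k=2: (−1)^2·48.0000/(8)·0.6360^2·0.7717^4 = +0.860634
d^3_{1,1}(1.7629) = +0.066203 -0.779583 +0.860634 = +0.147254
D = (+0.998830+0.048366i)·(+0.147254)·(-0.996928+0.078327i) = -0.147188+0.004420i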